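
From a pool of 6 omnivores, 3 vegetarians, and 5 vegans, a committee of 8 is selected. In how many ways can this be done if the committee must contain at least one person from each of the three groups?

Unrestricted: C(14,8) = 3003 ways to pick any 8 of the 14.
Selections missing a whole group: no omnivores → C(8,8) = 1; no vegetarians → C(11,8) = 165; no vegans → C(9,8) = 9.
Add back selections omitting two groups (i.e. drawn from a single group): C(6,8) + C(3,8) + C(5,8) = 0.
By inclusion–exclusion: 3003 − 175 + 0 = 2828.

2828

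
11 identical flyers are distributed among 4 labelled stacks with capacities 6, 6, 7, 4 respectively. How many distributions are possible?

190

Ignoring the caps, the number of non-negative solutions to x_1+…+x_4 = 11 is C(14,3) = 364.
Subtract solutions that violate a single cap (substitute x_i' = x_i − (cap_i+1)): x_1 ≥ 7 gives C(7,3) = 35; x_2 ≥ 7 gives C(7,3) = 35; x_3 ≥ 8 gives C(6,3) = 20; x_4 ≥ 5 gives C(9,3) = 84. Together 174.
No two caps can be exceeded simultaneously, so the pair terms are all 0.
By inclusion–exclusion the count is 364 − 174 + 0 = 190.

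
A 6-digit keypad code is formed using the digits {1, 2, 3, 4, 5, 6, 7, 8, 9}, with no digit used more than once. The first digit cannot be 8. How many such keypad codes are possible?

The first digit has 9−1 = 8 choices (anything except 8).
The remaining 5 digits are filled from the other 8 symbols without repetition: 8 × 7 × 6 × 5 × 4 = 6720.
Total: 8 × 6720 = 53760.

53760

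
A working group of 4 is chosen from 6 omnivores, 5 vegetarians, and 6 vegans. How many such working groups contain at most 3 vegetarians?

2375

Split by how many vegetarians are chosen (0 through 3).
Sum: C(5,0)·C(12,4) + C(5,1)·C(12,3) + C(5,2)·C(12,2) + C(5,3)·C(12,1) = 495 + 1100 + 660 + 120 = 2375.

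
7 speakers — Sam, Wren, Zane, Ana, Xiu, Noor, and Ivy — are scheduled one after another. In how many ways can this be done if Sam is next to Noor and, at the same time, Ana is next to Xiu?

480

Treat {Sam,Noor} as one block (2 orders) and {Ana,Xiu} as another (2 orders).
That leaves 5 units to arrange: 2 × 2 × 5! = 4 × 120 = 480.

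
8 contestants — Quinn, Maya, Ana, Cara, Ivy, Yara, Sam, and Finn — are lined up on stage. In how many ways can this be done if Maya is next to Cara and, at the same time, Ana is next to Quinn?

2880

Treat {Maya,Cara} as one block (2 orders) and {Ana,Quinn} as another (2 orders).
That leaves 6 units to arrange: 2 × 2 × 6! = 4 × 720 = 2880.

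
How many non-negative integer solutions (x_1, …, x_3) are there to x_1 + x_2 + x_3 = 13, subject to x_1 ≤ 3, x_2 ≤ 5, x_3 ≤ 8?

10

By stars and bars, unrestricted non-negative solutions to x_1+…+x_3 = 13 number C(13+2,2) = 105.
Subtract solutions that violate a single cap (substitute x_i' = x_i − (cap_i+1)): x_1 ≥ 4 gives C(11,2) = 55; x_2 ≥ 6 gives C(9,2) = 36; x_3 ≥ 9 gives C(6,2) = 15. Together 106.
Add back pairs where two caps are both exceeded: 10 + 1 + 0 = 11.
By inclusion–exclusion the count is 105 − 106 + 11 = 10.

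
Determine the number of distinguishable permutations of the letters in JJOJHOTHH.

JJOJHOTHH has 9 letters with H appearing 3 times, J appearing 3 times, and O appearing twice.
So there are 9! / (3!·3!·2!) = 5040 distinguishable arrangements.

5040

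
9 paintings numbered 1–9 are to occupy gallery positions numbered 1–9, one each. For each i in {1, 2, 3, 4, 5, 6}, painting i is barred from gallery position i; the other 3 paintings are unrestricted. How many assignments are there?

Let Aᵢ (for 1 ≤ i ≤ 6) be the placements that put painting i in its forbidden gallery position. Any j of these fix j positions, leaving (9−j)! ways to fill the rest, and there are C(6,j) ways to pick which j.
By inclusion–exclusion, the number of valid placements is Σ_{j=0}^{6} (−1)^j C(6,j)·(9−j)!.
Computing: 362880 − 241920 + 75600 − 14400 + 1800 − 144 + 6 = 183822.

183822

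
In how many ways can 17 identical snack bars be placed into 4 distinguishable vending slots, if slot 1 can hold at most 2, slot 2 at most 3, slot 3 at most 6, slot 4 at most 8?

Without the upper bounds there are C(20,3) = 1140 ways to split 17 among 4 vending slots.
Subtract solutions that violate a single cap (substitute x_i' = x_i − (cap_i+1)): x_1 ≥ 3 gives C(17,3) = 680; x_2 ≥ 4 gives C(16,3) = 560; x_3 ≥ 7 gives C(13,3) = 286; x_4 ≥ 9 gives C(11,3) = 165. Together 1691.
Add back pairs where two caps are both exceeded: 286 + 120 + 56 + 84 + 35 + 4 = 585.
Subtract triples: 20 + 4 + 0 + 0 = 24.
By inclusion–exclusion the count is 1140 − 1691 + 585 − 24 = 10.

10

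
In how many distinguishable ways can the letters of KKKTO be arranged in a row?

20

Letter multiplicities in KKKTO: K×3, O×1, T×1.
So there are 5! / (3!) = 20 distinguishable arrangements.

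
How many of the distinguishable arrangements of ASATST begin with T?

Fix T in the first position and arrange the remaining 5 letters.
Those 5 letters have A appearing twice and S appearing twice, giving (5)!/(2!·2!) = 30.

30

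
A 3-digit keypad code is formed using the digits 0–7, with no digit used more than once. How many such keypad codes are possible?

Choose and order 3 of the 8 symbols: the first digit has 8 options, the next 7, then 6.
That product is 8 × 7 × 6 = 336.

336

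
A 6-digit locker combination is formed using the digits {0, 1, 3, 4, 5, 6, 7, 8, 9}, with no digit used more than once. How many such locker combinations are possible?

With no repetition, fill the 6 digits in order: 9 choices, then 8, down to 4.
9 × 8 × 7 × 6 × 5 × 4 = 60480.

60480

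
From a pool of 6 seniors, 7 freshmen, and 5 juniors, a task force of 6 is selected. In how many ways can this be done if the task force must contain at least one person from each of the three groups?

15470

With no constraint there are C(18,6) = 18564 possible selections.
Selections missing a whole group: no seniors → C(12,6) = 924; no freshmen → C(11,6) = 462; no juniors → C(13,6) = 1716.
Add back selections omitting two groups (i.e. drawn from a single group): C(6,6) + C(7,6) + C(5,6) = 8.
By inclusion–exclusion: 18564 − 3102 + 8 = 15470.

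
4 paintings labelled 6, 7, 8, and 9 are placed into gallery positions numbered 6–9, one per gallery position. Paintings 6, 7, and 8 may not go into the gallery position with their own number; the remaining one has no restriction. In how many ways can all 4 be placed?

Let Aᵢ (for i ∈ {6, 7, 8}) be the placements that put painting i in its forbidden gallery position. Any j of these fix j positions, leaving (4−j)! ways to fill the rest, and there are C(3,j) ways to pick which j.
By inclusion–exclusion, the number of valid placements is Σ_{j=0}^{3} (−1)^j C(3,j)·(4−j)!.
Computing: 24 − 18 + 6 − 1 = 11.

11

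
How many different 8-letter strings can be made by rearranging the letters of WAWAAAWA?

56

WAWAAAWA has 8 letters with A appearing 5 times and W appearing 3 times.
The number of distinct arrangements is 8!/(5!·3!) = 40320/720 = 56.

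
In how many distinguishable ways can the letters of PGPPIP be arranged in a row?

PGPPIP has 6 letters with P appearing 4 times.
Dividing 6! = 720 by 4! = 24 for the repeated letters gives 30.

30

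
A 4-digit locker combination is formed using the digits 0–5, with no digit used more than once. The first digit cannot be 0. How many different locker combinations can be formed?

300

The first digit has 6−1 = 5 choices (anything except 0).
The remaining 3 digits are filled from the other 5 symbols without repetition: 5 × 4 × 3 = 60.
Total: 5 × 60 = 300.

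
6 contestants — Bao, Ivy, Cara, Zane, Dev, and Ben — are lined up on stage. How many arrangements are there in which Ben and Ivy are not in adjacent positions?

Of the 6! = 720 arrangements, those with Ben and Ivy adjacent number 2 × 5! = 240 (treat the pair as a block with 2 internal orders).
So 720 − 240 = 480 arrangements keep them apart.

480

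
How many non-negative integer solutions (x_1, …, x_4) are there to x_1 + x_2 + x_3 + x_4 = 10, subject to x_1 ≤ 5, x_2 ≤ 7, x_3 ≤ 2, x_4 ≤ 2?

44

Ignoring the caps, the number of non-negative solutions to x_1+…+x_4 = 10 is C(13,3) = 286.
Subtract solutions that violate a single cap (substitute x_i' = x_i − (cap_i+1)): x_1 ≥ 6 gives C(7,3) = 35; x_2 ≥ 8 gives C(5,3) = 10; x_3 ≥ 3 gives C(10,3) = 120; x_4 ≥ 3 gives C(10,3) = 120. Together 285.
Add back pairs where two caps are both exceeded: 0 + 4 + 4 + 0 + 0 + 35 = 43.
By inclusion–exclusion the count is 286 − 285 + 43 = 44.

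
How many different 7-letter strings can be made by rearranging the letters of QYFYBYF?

420

Letter multiplicities in QYFYBYF: B×1, F×2, Q×1, Y×3.
So there are 7! / (3!·2!) = 420 distinguishable arrangements.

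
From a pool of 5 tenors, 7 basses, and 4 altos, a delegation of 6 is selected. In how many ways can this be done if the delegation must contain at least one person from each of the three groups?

Total 6-person selections from all 16: C(16,6) = 8008.
Subtract selections that omit an entire group: no tenors → C(11,6) = 462; no basses → C(9,6) = 84; no altos → C(12,6) = 924.
Add back selections omitting two groups (i.e. drawn from a single group): C(5,6) + C(7,6) + C(4,6) = 7.
By inclusion–exclusion: 8008 − 1470 + 7 = 6545.

6545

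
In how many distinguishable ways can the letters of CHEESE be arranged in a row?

Letter multiplicities in CHEESE: C×1, E×3, H×1, S×1.
Dividing 6! = 720 by 3! = 6 for the repeated letters gives 120.

120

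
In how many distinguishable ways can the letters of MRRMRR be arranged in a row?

15

The 6 letters of MRRMRR have repeats: M appearing twice and R appearing 4 times.
Dividing 6! = 720 by 4!·2! = 48 for the repeated letters gives 15.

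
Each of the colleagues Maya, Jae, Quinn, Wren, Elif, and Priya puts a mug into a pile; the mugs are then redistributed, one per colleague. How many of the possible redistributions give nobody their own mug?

265

This is the derangement count D_6: permutations of 6 items with no fixed point.
By inclusion–exclusion this is Σ_{j=0}^{6} (−1)^j C(6,j)·(6−j)!.
Computing: 720 − 720 + 360 − 120 + 30 − 6 + 1 = 265.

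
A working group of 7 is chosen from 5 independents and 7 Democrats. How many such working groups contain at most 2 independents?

246

Split by how many independents are chosen (0 through 2).
Sum: C(5,0)·C(7,7) + C(5,1)·C(7,6) + C(5,2)·C(7,5) = 1 + 35 + 210 = 246.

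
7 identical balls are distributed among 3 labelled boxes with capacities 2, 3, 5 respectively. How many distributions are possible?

By stars and bars, unrestricted non-negative solutions to x_1+…+x_3 = 7 number C(7+2,2) = 36.
Subtract solutions that violate a single cap (substitute x_i' = x_i − (cap_i+1)): x_1 ≥ 3 gives C(6,2) = 15; x_2 ≥ 4 gives C(5,2) = 10; x_3 ≥ 6 gives C(3,2) = 3. Together 28.
Add back pairs where two caps are both exceeded: 1 + 0 + 0 = 1.
By inclusion–exclusion the count is 36 − 28 + 1 = 9.

9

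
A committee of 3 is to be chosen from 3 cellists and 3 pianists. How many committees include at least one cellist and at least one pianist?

Total 3-person selections from all 6: C(6,3) = 20.
Subtract selections that omit an entire group: no cellists → C(3,3) = 1; no pianists → C(3,3) = 1.
Both groups omitted at once is impossible, so 20 − 2 = 18.

18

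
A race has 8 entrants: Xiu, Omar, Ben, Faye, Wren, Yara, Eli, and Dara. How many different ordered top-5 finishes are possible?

6720

There are 8 choices for 1st place, 7 for 2nd, and so on down to 4 for position 5.
That gives 8 × 7 × 6 × 5 × 4 = 6720.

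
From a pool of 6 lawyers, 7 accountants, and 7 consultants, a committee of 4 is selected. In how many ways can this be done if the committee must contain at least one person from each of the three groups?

With no constraint there are C(20,4) = 4845 possible selections.
Selections missing a whole group: no lawyers → C(14,4) = 1001; no accountants → C(13,4) = 715; no consultants → C(13,4) = 715.
Add back selections omitting two groups (i.e. drawn from a single group): C(6,4) + C(7,4) + C(7,4) = 85.
By inclusion–exclusion: 4845 − 2431 + 85 = 2499.

2499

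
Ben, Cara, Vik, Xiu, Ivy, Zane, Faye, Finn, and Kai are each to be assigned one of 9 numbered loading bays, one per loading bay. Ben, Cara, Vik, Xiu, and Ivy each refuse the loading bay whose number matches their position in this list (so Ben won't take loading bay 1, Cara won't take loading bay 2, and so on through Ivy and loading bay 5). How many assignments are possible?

Let Aᵢ (for 1 ≤ i ≤ 5) be the placements that put person i in their forbidden loading bay. Any j of these fix j positions, leaving (9−j)! ways to fill the rest, and there are C(5,j) ways to pick which j.
By inclusion–exclusion, the number of valid placements is Σ_{j=0}^{5} (−1)^j C(5,j)·(9−j)!.
Computing: 362880 − 201600 + 50400 − 7200 + 600 − 24 = 205056.

205056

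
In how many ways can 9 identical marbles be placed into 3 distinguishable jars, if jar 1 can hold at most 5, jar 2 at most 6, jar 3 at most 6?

33

Ignoring the caps, the number of non-negative solutions to x_1+…+x_3 = 9 is C(11,2) = 55.
Subtract solutions that violate a single cap (substitute x_i' = x_i − (cap_i+1)): x_1 ≥ 6 gives C(5,2) = 10; x_2 ≥ 7 gives C(4,2) = 6; x_3 ≥ 7 gives C(4,2) = 6. Together 22.
No two caps can be exceeded simultaneously, so the pair terms are all 0.
By inclusion–exclusion the count is 55 − 22 + 0 = 33.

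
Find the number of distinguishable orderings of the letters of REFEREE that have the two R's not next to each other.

75

There are 7!/(4!·2!) = 105 arrangements of REFEREE in total.
Arrangements with the R's together: treat RR as one letter, giving (6)!/(4!) = 30.
Hence 105 − 30 = 75.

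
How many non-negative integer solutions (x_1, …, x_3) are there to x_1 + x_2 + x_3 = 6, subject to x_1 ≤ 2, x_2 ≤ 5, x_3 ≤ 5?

Ignoring the caps, the number of non-negative solutions to x_1+…+x_3 = 6 is C(8,2) = 28.
Subtract solutions that violate a single cap (substitute x_i' = x_i − (cap_i+1)): x_1 ≥ 3 gives C(5,2) = 10; x_2 ≥ 6 gives C(2,2) = 1; x_3 ≥ 6 gives C(2,2) = 1. Together 12.
No two caps can be exceeded simultaneously, so the pair terms are all 0.
By inclusion–exclusion the count is 28 − 12 + 0 = 16.

16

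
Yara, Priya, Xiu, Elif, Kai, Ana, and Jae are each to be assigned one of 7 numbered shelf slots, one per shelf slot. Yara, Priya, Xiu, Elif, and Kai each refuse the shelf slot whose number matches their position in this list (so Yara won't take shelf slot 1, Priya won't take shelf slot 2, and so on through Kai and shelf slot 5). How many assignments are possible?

2428

Let Aᵢ (for 1 ≤ i ≤ 5) be the placements that put person i in their forbidden shelf slot. Any j of these fix j positions, leaving (7−j)! ways to fill the rest, and there are C(5,j) ways to pick which j.
By inclusion–exclusion, the number of valid placements is Σ_{j=0}^{5} (−1)^j C(5,j)·(7−j)!.
Computing: 5040 − 3600 + 1200 − 240 + 30 − 2 = 2428.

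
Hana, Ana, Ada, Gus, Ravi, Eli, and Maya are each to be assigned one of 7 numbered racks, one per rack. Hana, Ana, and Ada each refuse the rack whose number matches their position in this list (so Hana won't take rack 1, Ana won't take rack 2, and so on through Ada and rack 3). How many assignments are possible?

Let Aᵢ (for i ∈ {1, 2, 3}) be the placements that put person i in their forbidden rack. Any j of these fix j positions, leaving (7−j)! ways to fill the rest, and there are C(3,j) ways to pick which j.
By inclusion–exclusion, the number of valid placements is Σ_{j=0}^{3} (−1)^j C(3,j)·(7−j)!.
Computing: 5040 − 2160 + 360 − 24 = 3216.

3216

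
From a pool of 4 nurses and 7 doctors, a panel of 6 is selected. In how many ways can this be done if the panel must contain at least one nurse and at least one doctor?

Unrestricted: C(11,6) = 462 ways to pick any 6 of the 11.
Selections missing a whole group: no nurses → C(7,6) = 7; no doctors → C(4,6) = 0.
Both groups omitted at once is impossible, so 462 − 7 = 455.

455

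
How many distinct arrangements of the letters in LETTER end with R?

With the last slot taken by R, it remains to arrange the other 5 letters (LETTE).
Those 5 letters have E appearing twice and T appearing twice, giving (5)!/(2!·2!) = 30.

30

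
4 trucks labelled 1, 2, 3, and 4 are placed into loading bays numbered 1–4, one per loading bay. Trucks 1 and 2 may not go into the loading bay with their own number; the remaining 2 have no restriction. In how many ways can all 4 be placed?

Let Aᵢ (for i ∈ {1, 2}) be the placements that put truck i in its forbidden loading bay. Any j of these fix j positions, leaving (4−j)! ways to fill the rest, and there are C(2,j) ways to pick which j.
By inclusion–exclusion, the number of valid placements is Σ_{j=0}^{2} (−1)^j C(2,j)·(4−j)!.
Computing: 24 − 12 + 2 = 14.

14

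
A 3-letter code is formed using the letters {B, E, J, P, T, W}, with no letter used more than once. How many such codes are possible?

120

With no repetition, fill the 3 letters in order: 6 choices, then 5, down to 4.
6 × 5 × 4 = 120.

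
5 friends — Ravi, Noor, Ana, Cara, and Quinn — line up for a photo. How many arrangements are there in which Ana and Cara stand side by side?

48

Glue Ana and Cara into one block (2 internal orders), leaving 4 units to arrange in a row.
So the count is 2·(4)! = 48.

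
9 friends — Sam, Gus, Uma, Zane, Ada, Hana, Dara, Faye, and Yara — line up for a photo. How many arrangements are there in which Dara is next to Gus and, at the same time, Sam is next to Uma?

20160

Treat {Dara,Gus} as one block (2 orders) and {Sam,Uma} as another (2 orders).
That leaves 7 units to arrange: 2 × 2 × 7! = 4 × 5040 = 20160.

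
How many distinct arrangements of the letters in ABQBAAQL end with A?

With the last slot taken by A, it remains to arrange the other 7 letters (BQBAAQL).
Those 7 letters have A appearing twice, B appearing twice, and Q appearing twice, giving (7)!/(2!·2!·2!) = 630.

630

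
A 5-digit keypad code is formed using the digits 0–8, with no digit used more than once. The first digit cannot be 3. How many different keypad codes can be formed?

The first digit has 9−1 = 8 choices (anything except 3).
The remaining 4 digits are filled from the other 8 symbols without repetition: 8 × 7 × 6 × 5 = 1680.
Total: 8 × 1680 = 13440.

13440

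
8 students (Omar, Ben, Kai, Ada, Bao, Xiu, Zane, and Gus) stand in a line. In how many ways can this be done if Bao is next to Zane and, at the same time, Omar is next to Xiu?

Treat {Bao,Zane} as one block (2 orders) and {Omar,Xiu} as another (2 orders).
That leaves 6 units to arrange: 2 × 2 × 6! = 4 × 720 = 2880.

2880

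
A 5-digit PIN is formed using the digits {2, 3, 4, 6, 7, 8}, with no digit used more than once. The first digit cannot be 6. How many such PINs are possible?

600

The first digit has 6−1 = 5 choices (anything except 6).
The remaining 4 digits are filled from the other 5 symbols without repetition: 5 × 4 × 3 × 2 = 120.
Total: 5 × 120 = 600.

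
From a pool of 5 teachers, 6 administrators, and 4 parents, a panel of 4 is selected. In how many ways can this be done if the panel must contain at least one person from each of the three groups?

Unrestricted: C(15,4) = 1365 ways to pick any 4 of the 15.
Selections missing a whole group: no teachers → C(10,4) = 210; no administrators → C(9,4) = 126; no parents → C(11,4) = 330.
Add back selections omitting two groups (i.e. drawn from a single group): C(5,4) + C(6,4) + C(4,4) = 21.
By inclusion–exclusion: 1365 − 666 + 21 = 720.

720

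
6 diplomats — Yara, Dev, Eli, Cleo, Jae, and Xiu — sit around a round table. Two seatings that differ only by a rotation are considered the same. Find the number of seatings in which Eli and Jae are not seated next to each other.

All circular seatings of 6 people number (5)! = 120.
Those with Eli next to Jae: fuse the pair into one unit and seat 5 units around a circle — 2·(4)! = 48.
Subtracting, 120 − 48 = 72.

72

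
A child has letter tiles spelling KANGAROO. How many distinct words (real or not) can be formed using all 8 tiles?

10080

Letter multiplicities in KANGAROO: A×2, G×1, K×1, N×1, O×2, R×1.
Dividing 8! = 40320 by 2!·2! = 4 for the repeated letters gives 10080.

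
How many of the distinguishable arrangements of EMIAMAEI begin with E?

630

With the first slot taken by E, it remains to arrange the other 7 letters (MIAMAEI).
Those 7 letters have A appearing twice, I appearing twice, and M appearing twice, giving (7)!/(2!·2!·2!) = 630.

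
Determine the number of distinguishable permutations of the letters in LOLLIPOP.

The 8 letters of LOLLIPOP have repeats: L appearing 3 times, O appearing twice, and P appearing twice.
So there are 8! / (3!·2!·2!) = 1680 distinguishable arrangements.

1680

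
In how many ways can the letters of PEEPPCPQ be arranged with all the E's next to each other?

Treat the 2 copies of E as a single block. The multiset to arrange is then {EE, C, P, P, P, P, Q}, 7 items in all.
That gives (7)!/(4!) = 210 arrangements.

210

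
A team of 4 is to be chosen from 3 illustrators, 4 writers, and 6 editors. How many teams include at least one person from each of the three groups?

360

With no constraint there are C(13,4) = 715 possible selections.
Selections missing a whole group: no illustrators → C(10,4) = 210; no writers → C(9,4) = 126; no editors → C(7,4) = 35.
Add back selections omitting two groups (i.e. drawn from a single group): C(3,4) + C(4,4) + C(6,4) = 16.
By inclusion–exclusion: 715 − 371 + 16 = 360.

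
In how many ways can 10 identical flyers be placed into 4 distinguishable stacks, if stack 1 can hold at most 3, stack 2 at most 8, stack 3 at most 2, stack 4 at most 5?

By stars and bars, unrestricted non-negative solutions to x_1+…+x_4 = 10 number C(10+3,3) = 286.
Subtract solutions that violate a single cap (substitute x_i' = x_i − (cap_i+1)): x_1 ≥ 4 gives C(9,3) = 84; x_2 ≥ 9 gives C(4,3) = 4; x_3 ≥ 3 gives C(10,3) = 120; x_4 ≥ 6 gives C(7,3) = 35. Together 243.
Add back pairs where two caps are both exceeded: 0 + 20 + 1 + 0 + 0 + 4 = 25.
By inclusion–exclusion the count is 286 − 243 + 25 = 68.

68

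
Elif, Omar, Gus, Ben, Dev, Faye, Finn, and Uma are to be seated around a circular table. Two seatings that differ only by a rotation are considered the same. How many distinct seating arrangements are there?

Fix one person's seat to break rotational symmetry; the remaining 7 people can be arranged in (7)! = 5040 ways.

5040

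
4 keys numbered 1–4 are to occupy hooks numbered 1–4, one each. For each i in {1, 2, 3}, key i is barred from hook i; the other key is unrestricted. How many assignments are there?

Let Aᵢ (for i ∈ {1, 2, 3}) be the placements that put key i in its forbidden hook. Any j of these fix j positions, leaving (4−j)! ways to fill the rest, and there are C(3,j) ways to pick which j.
By inclusion–exclusion, the number of valid placements is Σ_{j=0}^{3} (−1)^j C(3,j)·(4−j)!.
Computing: 24 − 18 + 6 − 1 = 11.

11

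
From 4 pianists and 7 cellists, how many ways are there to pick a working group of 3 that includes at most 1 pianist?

Split by how many pianists are chosen (0 through 1).
Sum: C(4,0)·C(7,3) + C(4,1)·C(7,2) = 35 + 84 = 119.

119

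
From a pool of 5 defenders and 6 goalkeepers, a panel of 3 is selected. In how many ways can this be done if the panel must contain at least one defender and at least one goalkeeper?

Unrestricted: C(11,3) = 165 ways to pick any 3 of the 11.
Selections missing a whole group: no defenders → C(6,3) = 20; no goalkeepers → C(5,3) = 10.
Both groups omitted at once is impossible, so 165 − 30 = 135.

135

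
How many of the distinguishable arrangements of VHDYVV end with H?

Fix H in the last position and arrange the remaining 5 letters.
Those 5 letters have V appearing 3 times, giving (5)!/(3!) = 20.

20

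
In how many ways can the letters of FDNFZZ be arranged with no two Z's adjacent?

120

There are 6!/(2!·2!) = 180 arrangements of FDNFZZ in total.
If the two Z's are adjacent, glue them into one block, leaving 5 items to arrange: (5)!/(2!) = 60 ways.
Subtracting, 180 − 60 = 120 arrangements keep the Z's apart.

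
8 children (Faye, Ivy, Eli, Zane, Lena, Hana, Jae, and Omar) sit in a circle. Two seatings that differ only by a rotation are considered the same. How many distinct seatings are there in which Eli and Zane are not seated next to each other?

All circular seatings of 8 people number (7)! = 5040.
Seatings with Eli beside Zane: treat them as a block with 2 internal orders, giving 2 × (6)! = 1440.
Subtracting, 5040 − 1440 = 3600.

3600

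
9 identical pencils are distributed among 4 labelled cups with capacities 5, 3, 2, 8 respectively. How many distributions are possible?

70

By stars and bars, unrestricted non-negative solutions to x_1+…+x_4 = 9 number C(9+3,3) = 220.
Subtract solutions that violate a single cap (substitute x_i' = x_i − (cap_i+1)): x_1 ≥ 6 gives C(6,3) = 20; x_2 ≥ 4 gives C(8,3) = 56; x_3 ≥ 3 gives C(9,3) = 84; x_4 ≥ 9 gives C(3,3) = 1. Together 161.
Add back pairs where two caps are both exceeded: 0 + 1 + 0 + 10 + 0 + 0 = 11.
By inclusion–exclusion the count is 220 − 161 + 11 = 70.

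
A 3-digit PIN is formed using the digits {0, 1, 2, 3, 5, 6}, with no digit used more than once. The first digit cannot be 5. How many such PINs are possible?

The first digit has 6−1 = 5 choices (anything except 5).
The remaining 2 digits are filled from the other 5 symbols without repetition: 5 × 4 = 20.
Total: 5 × 20 = 100.

100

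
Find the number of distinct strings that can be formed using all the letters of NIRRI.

30

NIRRI has 5 letters with I appearing twice and R appearing twice.
The number of distinct arrangements is 5!/(2!·2!) = 120/4 = 30.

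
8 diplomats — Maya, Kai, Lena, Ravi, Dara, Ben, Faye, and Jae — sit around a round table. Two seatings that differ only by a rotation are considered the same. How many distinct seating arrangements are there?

Seat Maya anywhere (absorbing the rotational symmetry), then permute the other 7: (7)! = 5040.

5040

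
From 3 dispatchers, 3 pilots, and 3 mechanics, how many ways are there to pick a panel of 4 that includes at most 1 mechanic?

75

Split by how many mechanics are chosen (0 through 1).
Sum: C(3,0)·C(6,4) + C(3,1)·C(6,3) = 15 + 60 = 75.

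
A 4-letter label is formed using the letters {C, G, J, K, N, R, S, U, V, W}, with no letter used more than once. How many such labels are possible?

Choose and order 4 of the 10 symbols: the first letter has 10 options, the next 9, then 8, 7.
10 × 9 × 8 × 7 = 5040.

5040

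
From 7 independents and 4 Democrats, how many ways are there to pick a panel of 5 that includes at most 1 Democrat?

161

Split by how many Democrats are chosen (0 through 1).
Sum: C(4,0)·C(7,5) + C(4,1)·C(7,4) = 21 + 140 = 161.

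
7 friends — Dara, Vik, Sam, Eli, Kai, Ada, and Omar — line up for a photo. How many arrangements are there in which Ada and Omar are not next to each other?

Of the 7! = 5040 arrangements, those with Ada and Omar adjacent number 2 × 6! = 1440 (treat the pair as a block with 2 internal orders).
Complementary counting: 5040 − 1440 = 3600.

3600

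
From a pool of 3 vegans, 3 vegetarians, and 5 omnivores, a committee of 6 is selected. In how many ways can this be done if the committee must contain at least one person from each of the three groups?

Unrestricted: C(11,6) = 462 ways to pick any 6 of the 11.
Selections missing a whole group: no vegans → C(8,6) = 28; no vegetarians → C(8,6) = 28; no omnivores → C(6,6) = 1.
Add back selections omitting two groups (i.e. drawn from a single group): C(3,6) + C(3,6) + C(5,6) = 0.
By inclusion–exclusion: 462 − 57 + 0 = 405.

405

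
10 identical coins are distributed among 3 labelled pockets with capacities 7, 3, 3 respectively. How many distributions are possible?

Without the upper bounds there are C(12,2) = 66 ways to split 10 among 3 pockets.
Subtract solutions that violate a single cap (substitute x_i' = x_i − (cap_i+1)): x_1 ≥ 8 gives C(4,2) = 6; x_2 ≥ 4 gives C(8,2) = 28; x_3 ≥ 4 gives C(8,2) = 28. Together 62.
Add back pairs where two caps are both exceeded: 0 + 0 + 6 = 6.
By inclusion–exclusion the count is 66 − 62 + 6 = 10.

10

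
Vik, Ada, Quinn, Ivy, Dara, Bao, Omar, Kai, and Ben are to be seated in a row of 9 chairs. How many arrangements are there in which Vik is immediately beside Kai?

80640

Place the 7 others and the Vik-Kai pair as 8 objects in a line; the pair has 2 internal arrangements.
So the count is 2·(8)! = 80640.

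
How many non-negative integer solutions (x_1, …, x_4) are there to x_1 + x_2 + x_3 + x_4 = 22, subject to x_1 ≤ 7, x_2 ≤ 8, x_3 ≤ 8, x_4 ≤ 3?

Without the upper bounds there are C(25,3) = 2300 ways to split 22 among 4 variables.
Subtract solutions that violate a single cap (substitute x_i' = x_i − (cap_i+1)): x_1 ≥ 8 gives C(17,3) = 680; x_2 ≥ 9 gives C(16,3) = 560; x_3 ≥ 9 gives C(16,3) = 560; x_4 ≥ 4 gives C(21,3) = 1330. Together 3130.
Add back pairs where two caps are both exceeded: 56 + 56 + 286 + 35 + 220 + 220 = 873.
Subtract triples: 0 + 4 + 4 + 1 = 9.
By inclusion–exclusion the count is 2300 − 3130 + 873 − 9 = 34.

34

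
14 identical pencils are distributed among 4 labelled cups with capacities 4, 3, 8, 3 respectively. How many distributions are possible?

By stars and bars, unrestricted non-negative solutions to x_1+…+x_4 = 14 number C(14+3,3) = 680.
Subtract solutions that violate a single cap (substitute x_i' = x_i − (cap_i+1)): x_1 ≥ 5 gives C(12,3) = 220; x_2 ≥ 4 gives C(13,3) = 286; x_3 ≥ 9 gives C(8,3) = 56; x_4 ≥ 4 gives C(13,3) = 286. Together 848.
Add back pairs where two caps are both exceeded: 56 + 1 + 56 + 4 + 84 + 4 = 205.
Subtract triples: 0 + 4 + 0 + 0 = 4.
By inclusion–exclusion the count is 680 − 848 + 205 − 4 = 33.

33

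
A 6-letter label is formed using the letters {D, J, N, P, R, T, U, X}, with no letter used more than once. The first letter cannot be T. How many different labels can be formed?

The first letter has 8−1 = 7 choices (anything except T).
The remaining 5 letters are filled from the other 7 symbols without repetition: 7 × 6 × 5 × 4 × 3 = 2520.
Total: 7 × 2520 = 17640.

17640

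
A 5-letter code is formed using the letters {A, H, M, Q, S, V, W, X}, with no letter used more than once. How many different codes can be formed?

This is a permutation of 5 out of 8: P(8,5) = 8!/3!.
That product is 8 × 7 × 6 × 5 × 4 = 6720.

6720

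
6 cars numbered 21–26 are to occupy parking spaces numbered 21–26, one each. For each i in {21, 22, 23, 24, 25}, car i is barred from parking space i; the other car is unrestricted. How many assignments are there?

309

Let Aᵢ (for 21 ≤ i ≤ 25) be the placements that put car i in its forbidden parking space. Any j of these fix j positions, leaving (6−j)! ways to fill the rest, and there are C(5,j) ways to pick which j.
By inclusion–exclusion, the number of valid placements is Σ_{j=0}^{5} (−1)^j C(5,j)·(6−j)!.
Computing: 720 − 600 + 240 − 60 + 10 − 1 = 309.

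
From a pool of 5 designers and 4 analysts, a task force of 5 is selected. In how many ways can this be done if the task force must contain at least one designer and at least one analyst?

125

With no constraint there are C(9,5) = 126 possible selections.
Selections missing a whole group: no designers → C(4,5) = 0; no analysts → C(5,5) = 1.
Both groups omitted at once is impossible, so 126 − 1 = 125.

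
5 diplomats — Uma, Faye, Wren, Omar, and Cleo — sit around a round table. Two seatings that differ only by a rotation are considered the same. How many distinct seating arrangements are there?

Fix one person's seat to break rotational symmetry; the remaining 4 people can be arranged in (4)! = 24 ways.

24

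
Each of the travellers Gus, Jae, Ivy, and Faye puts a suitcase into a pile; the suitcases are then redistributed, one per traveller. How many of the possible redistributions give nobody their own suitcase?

9

This is the derangement count D_4: permutations of 4 items with no fixed point.
By inclusion–exclusion this is Σ_{j=0}^{4} (−1)^j C(4,j)·(4−j)!.
Computing: 24 − 24 + 12 − 4 + 1 = 9.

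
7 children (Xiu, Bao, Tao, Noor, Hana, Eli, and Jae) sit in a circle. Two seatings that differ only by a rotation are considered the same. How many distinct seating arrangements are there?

Seat Xiu anywhere (absorbing the rotational symmetry), then permute the other 6: (6)! = 720.

720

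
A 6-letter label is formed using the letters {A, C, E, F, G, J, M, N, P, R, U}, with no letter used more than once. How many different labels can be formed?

332640

With no repetition, fill the 6 letters in order: 11 choices, then 10, down to 6.
That product is 11 × 10 × 9 × 8 × 7 × 6 = 332640.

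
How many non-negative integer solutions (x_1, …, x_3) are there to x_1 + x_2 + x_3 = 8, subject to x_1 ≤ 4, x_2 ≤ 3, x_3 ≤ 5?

Without the upper bounds there are C(10,2) = 45 ways to split 8 among 3 variables.
Subtract solutions that violate a single cap (substitute x_i' = x_i − (cap_i+1)): x_1 ≥ 5 gives C(5,2) = 10; x_2 ≥ 4 gives C(6,2) = 15; x_3 ≥ 6 gives C(4,2) = 6. Together 31.
No two caps can be exceeded simultaneously, so the pair terms are all 0.
By inclusion–exclusion the count is 45 − 31 + 0 = 14.

14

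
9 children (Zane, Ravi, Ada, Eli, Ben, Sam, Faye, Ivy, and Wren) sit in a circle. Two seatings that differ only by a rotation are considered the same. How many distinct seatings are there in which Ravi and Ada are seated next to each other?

Treat {Ravi, Ada} as one unit (2 internal orders) and seat the resulting 8 units around the table: (7)! circular arrangements.
So 2 × (7)! = 2 × 5040 = 10080.

10080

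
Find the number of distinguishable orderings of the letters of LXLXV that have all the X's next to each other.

12

Treat the 2 copies of X as a single block. The multiset to arrange is then {XX, L, L, V}, 4 items in all.
That gives (4)!/(2!) = 12 arrangements.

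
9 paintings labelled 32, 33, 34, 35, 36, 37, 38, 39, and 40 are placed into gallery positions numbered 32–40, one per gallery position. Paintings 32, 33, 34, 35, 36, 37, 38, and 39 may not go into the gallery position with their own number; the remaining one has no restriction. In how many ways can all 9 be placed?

148329

Let Aᵢ (for 32 ≤ i ≤ 39) be the placements that put painting i in its forbidden gallery position. Any j of these fix j positions, leaving (9−j)! ways to fill the rest, and there are C(8,j) ways to pick which j.
By inclusion–exclusion, the number of valid placements is Σ_{j=0}^{8} (−1)^j C(8,j)·(9−j)!.
Computing: 362880 − 322560 + 141120 − 40320 + 8400 − 1344 + 168 − 16 + 1 = 148329.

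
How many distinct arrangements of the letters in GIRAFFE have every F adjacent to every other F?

720

Treat the 2 copies of F as a single block. The multiset to arrange is then {FF, A, E, G, I, R}, 6 items in all.
All 6 items are distinct, so there are (6)! = 720 arrangements.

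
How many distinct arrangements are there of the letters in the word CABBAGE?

The 7 letters of CABBAGE have repeats: A appearing twice and B appearing twice.
The number of distinct arrangements is 7!/(2!·2!) = 5040/4 = 1260.

1260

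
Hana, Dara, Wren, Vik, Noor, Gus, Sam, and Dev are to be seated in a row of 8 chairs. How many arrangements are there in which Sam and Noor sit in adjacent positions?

Glue Sam and Noor into one block (2 internal orders), leaving 7 units to arrange in a row.
That gives 2 × 7! = 2 × 5040 = 10080.

10080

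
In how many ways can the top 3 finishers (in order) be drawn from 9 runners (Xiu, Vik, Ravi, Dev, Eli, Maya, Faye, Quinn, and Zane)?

This is an ordered selection of 3 from 9: P(9,3).
That gives 9 × 8 × 7 = 504.

504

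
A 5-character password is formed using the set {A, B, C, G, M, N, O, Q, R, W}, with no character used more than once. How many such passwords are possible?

30240

Choose and order 5 of the 10 symbols: the first character has 10 options, the next 9, and so on down to 6.
That product is 10 × 9 × 8 × 7 × 6 = 30240.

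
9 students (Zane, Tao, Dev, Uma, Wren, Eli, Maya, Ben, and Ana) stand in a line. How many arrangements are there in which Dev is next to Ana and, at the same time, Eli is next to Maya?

Treat {Dev,Ana} as one block (2 orders) and {Eli,Maya} as another (2 orders).
That leaves 7 units to arrange: 2 × 2 × 7! = 4 × 5040 = 20160.

20160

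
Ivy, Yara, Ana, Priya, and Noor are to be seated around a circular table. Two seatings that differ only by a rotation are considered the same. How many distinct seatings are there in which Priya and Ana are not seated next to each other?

All circular seatings of 5 people number (4)! = 24.
Seatings with Priya beside Ana: treat them as a block with 2 internal orders, giving 2 × (3)! = 12.
Subtracting, 24 − 12 = 12.

12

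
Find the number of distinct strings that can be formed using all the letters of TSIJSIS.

420

TSIJSIS has 7 letters with I appearing twice and S appearing 3 times.
Dividing 7! = 5040 by 3!·2! = 12 for the repeated letters gives 420.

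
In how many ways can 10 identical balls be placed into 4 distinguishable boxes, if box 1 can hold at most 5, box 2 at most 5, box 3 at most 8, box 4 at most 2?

100

Without the upper bounds there are C(13,3) = 286 ways to split 10 among 4 boxes.
Subtract solutions that violate a single cap (substitute x_i' = x_i − (cap_i+1)): x_1 ≥ 6 gives C(7,3) = 35; x_2 ≥ 6 gives C(7,3) = 35; x_3 ≥ 9 gives C(4,3) = 4; x_4 ≥ 3 gives C(10,3) = 120. Together 194.
Add back pairs where two caps are both exceeded: 0 + 0 + 4 + 0 + 4 + 0 = 8.
By inclusion–exclusion the count is 286 − 194 + 8 = 100.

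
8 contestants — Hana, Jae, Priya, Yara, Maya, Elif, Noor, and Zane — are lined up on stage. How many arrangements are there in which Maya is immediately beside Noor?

Glue Maya and Noor into one block (2 internal orders), leaving 7 units to arrange in a row.
That gives 2 × 7! = 2 × 5040 = 10080.

10080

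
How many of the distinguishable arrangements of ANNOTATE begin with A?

1260

With the first slot taken by A, it remains to arrange the other 7 letters (NNOTATE).
Those 7 letters have N appearing twice and T appearing twice, giving (7)!/(2!·2!) = 1260.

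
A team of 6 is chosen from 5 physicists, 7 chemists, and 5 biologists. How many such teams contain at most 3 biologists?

12034

Split by how many biologists are chosen (0 through 3).
Sum: C(5,0)·C(12,6) + C(5,1)·C(12,5) + C(5,2)·C(12,4) + C(5,3)·C(12,3) = 924 + 3960 + 4950 + 2200 = 12034.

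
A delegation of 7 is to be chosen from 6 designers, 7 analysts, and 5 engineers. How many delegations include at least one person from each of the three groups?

Total 7-person selections from all 18: C(18,7) = 31824.
Selections missing a whole group: no designers → C(12,7) = 792; no analysts → C(11,7) = 330; no engineers → C(13,7) = 1716.
Add back selections omitting two groups (i.e. drawn from a single group): C(6,7) + C(7,7) + C(5,7) = 1.
By inclusion–exclusion: 31824 − 2838 + 1 = 28987.

28987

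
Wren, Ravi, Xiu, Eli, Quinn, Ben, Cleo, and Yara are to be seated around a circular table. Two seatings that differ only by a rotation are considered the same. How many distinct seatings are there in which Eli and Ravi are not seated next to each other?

3600

Without the restriction there are (7)! = 5040 seatings.
Those with Eli next to Ravi: fuse the pair into one unit and seat 7 units around a circle — 2·(6)! = 1440.
Subtracting, 5040 − 1440 = 3600.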